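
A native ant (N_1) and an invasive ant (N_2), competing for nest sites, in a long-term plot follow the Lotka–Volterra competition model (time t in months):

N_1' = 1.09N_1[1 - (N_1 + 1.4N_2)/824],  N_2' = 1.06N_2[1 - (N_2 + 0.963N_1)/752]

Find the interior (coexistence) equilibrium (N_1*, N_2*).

N_1* ≈ 657, N_2* ≈ 119

Setting both brackets to zero gives the nullclines N_1 + 1.4N_2 = 824 and 0.963N_1 + N_2 = 752.
Substituting N_2 = 752 - 0.963N_1 into the first: N_1(1 - 1.4·0.963) = 824 - 1.4·752.
So N_1* = -229/-0.348 = 657, and then N_2* = 752 - 0.963·657 = 119.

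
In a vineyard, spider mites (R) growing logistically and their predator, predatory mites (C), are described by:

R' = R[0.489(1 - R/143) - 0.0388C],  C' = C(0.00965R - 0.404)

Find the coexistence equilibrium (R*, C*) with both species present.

R* ≈ 41.9, C* ≈ 8.91

From dC/dt = 0 with C > 0: 0.00965R* = 0.404, so R* = 41.9.
Substitute into dR/dt = 0: 0.489(1 - 41.9/143) = 0.0388C*.
The bracket is 0.707, giving C* = 0.346/0.0388 = 8.91.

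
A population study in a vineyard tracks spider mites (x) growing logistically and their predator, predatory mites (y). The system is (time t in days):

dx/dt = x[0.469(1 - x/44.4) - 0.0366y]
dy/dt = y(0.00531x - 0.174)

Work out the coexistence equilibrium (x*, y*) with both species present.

x* ≈ 32.8, y* ≈ 3.36

From dy/dt = 0 with y > 0: 0.00531x* = 0.174, so x* = 32.8.
Substitute into dx/dt = 0: 0.469(1 - 32.8/44.4) = 0.0366y*.
The bracket is 0.262, giving y* = 0.123/0.0366 = 3.36.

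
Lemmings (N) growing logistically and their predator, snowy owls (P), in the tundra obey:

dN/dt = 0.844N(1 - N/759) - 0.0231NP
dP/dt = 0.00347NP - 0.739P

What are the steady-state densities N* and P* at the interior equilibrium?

N* ≈ 213, P* ≈ 26.3

From dP/dt = 0 with P > 0: 0.00347N* = 0.739, so N* = 213.
Substitute into dN/dt = 0: 0.844(1 - 213/759) = 0.0231P*.
The bracket is 0.719, giving P* = 0.607/0.0231 = 26.3.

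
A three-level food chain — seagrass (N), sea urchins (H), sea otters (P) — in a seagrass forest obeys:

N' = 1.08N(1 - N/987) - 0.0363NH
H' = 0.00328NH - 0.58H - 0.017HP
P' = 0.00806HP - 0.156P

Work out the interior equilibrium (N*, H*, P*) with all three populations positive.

From dP/dt = 0: 0.00806H* = 0.156, so H* = 19.4.
From dN/dt = 0: 1.08(1 - N*/987) = 0.0363·19.4, giving N* = 987·(1 - 0.651) = 345.
From dH/dt = 0: 0.00328·345 - 0.58 = 0.017P*, so P* = 0.551/0.017 = 32.4.

N* ≈ 345, H* ≈ 19.4, P* ≈ 32.4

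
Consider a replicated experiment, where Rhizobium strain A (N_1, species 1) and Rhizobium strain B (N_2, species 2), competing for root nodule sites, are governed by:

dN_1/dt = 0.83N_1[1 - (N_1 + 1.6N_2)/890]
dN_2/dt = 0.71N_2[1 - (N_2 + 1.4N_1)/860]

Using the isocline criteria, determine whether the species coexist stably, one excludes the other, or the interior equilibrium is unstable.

unstable coexistence (outcome depends on initial conditions)

Compare the nullcline intercepts: K1/α12 = 890/1.6 = 556 < K2 = 860; K2/α21 = 860/1.4 = 614 < K1 = 890.
Since both are reversed, neither can invade when rare; the interior point is a saddle.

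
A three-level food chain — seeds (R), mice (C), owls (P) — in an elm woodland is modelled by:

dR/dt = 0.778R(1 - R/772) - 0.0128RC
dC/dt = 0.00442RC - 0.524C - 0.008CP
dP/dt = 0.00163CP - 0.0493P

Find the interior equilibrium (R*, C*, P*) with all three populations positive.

From dP/dt = 0: 0.00163C* = 0.0493, so C* = 30.2.
From dR/dt = 0: 0.778(1 - R*/772) = 0.0128·30.2, giving R* = 772·(1 - 0.498) = 388.
From dC/dt = 0: 0.00442·388 - 0.524 = 0.008P*, so P* = 1.19/0.008 = 149.

R* ≈ 388, C* ≈ 30.2, P* ≈ 149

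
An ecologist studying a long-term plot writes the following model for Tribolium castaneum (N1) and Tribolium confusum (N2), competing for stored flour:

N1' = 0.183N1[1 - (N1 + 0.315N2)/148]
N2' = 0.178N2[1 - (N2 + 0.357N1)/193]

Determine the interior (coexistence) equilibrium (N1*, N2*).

N1* ≈ 98.3, N2* ≈ 158

Setting both brackets to zero gives the nullclines N1 + 0.315N2 = 148 and 0.357N1 + N2 = 193.
Substituting N2 = 193 - 0.357N1 into the first: N1(1 - 0.315·0.357) = 148 - 0.315·193.
So N1* = 87.2/0.888 = 98.3, and then N2* = 193 - 0.357·98.3 = 158.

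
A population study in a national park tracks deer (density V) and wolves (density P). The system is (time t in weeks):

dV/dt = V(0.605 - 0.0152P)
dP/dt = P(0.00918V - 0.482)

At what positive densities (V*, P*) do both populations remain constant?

Set dP/dt = 0 with P > 0: 0.00918V - 0.482 = 0, so V* = 0.482/0.00918 = 52.5.
Set dV/dt = 0 with V > 0: 0.605 - 0.0152P = 0, so P* = 0.605/0.0152 = 39.8.

V* ≈ 52.5, P* ≈ 39.8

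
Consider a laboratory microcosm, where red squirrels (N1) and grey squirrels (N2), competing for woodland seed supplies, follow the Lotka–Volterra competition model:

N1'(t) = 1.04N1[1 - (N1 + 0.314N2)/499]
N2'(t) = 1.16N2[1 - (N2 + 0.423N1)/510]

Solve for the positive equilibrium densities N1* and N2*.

Setting both brackets to zero gives the nullclines N1 + 0.314N2 = 499 and 0.423N1 + N2 = 510.
Substituting N2 = 510 - 0.423N1 into the first: N1(1 - 0.314·0.423) = 499 - 0.314·510.
So N1* = 339/0.867 = 391, and then N2* = 510 - 0.423·391 = 345.

N1* ≈ 391, N2* ≈ 345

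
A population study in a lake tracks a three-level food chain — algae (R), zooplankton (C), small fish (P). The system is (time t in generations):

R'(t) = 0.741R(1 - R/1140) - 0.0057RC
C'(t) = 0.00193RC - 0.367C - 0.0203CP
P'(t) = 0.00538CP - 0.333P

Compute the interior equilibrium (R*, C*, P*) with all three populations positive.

R* ≈ 597, C* ≈ 61.9, P* ≈ 38.7

From dP/dt = 0: 0.00538C* = 0.333, so C* = 61.9.
From dR/dt = 0: 0.741(1 - R*/1140) = 0.0057·61.9, giving R* = 1140·(1 - 0.476) = 597.
From dC/dt = 0: 0.00193·597 - 0.367 = 0.0203P*, so P* = 0.786/0.0203 = 38.7.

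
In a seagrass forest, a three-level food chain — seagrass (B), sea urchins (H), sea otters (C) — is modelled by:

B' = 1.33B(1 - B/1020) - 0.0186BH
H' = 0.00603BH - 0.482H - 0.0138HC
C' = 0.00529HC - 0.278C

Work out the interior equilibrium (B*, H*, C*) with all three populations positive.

From dC/dt = 0: 0.00529H* = 0.278, so H* = 52.6.
From dB/dt = 0: 1.33(1 - B*/1020) = 0.0186·52.6, giving B* = 1020·(1 - 0.735) = 270.
From dH/dt = 0: 0.00603·270 - 0.482 = 0.0138C*, so C* = 1.15/0.0138 = 83.2.

B* ≈ 270, H* ≈ 52.6, C* ≈ 83.2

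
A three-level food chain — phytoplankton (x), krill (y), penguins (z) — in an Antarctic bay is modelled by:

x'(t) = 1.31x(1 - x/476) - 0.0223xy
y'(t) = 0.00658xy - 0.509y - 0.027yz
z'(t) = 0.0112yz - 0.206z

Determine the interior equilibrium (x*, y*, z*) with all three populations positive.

x* ≈ 327, y* ≈ 18.4, z* ≈ 60.8

From dz/dt = 0: 0.0112y* = 0.206, so y* = 18.4.
From dx/dt = 0: 1.31(1 - x*/476) = 0.0223·18.4, giving x* = 476·(1 - 0.313) = 327.
From dy/dt = 0: 0.00658·327 - 0.509 = 0.027z*, so z* = 1.64/0.027 = 60.8.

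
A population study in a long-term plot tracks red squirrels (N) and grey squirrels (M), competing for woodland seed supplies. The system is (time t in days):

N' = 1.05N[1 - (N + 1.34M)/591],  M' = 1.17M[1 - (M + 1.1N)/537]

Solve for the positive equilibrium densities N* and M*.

N* ≈ 271, M* ≈ 239

Setting both brackets to zero gives the nullclines N + 1.34M = 591 and 1.1N + M = 537.
Substituting M = 537 - 1.1N into the first: N(1 - 1.34·1.1) = 591 - 1.34·537.
So N* = -129/-0.474 = 271, and then M* = 537 - 1.1·271 = 239.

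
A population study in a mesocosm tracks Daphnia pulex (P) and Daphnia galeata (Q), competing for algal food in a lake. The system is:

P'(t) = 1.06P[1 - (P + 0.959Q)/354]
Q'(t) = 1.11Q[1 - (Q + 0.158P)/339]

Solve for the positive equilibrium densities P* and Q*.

Setting both brackets to zero gives the nullclines P + 0.959Q = 354 and 0.158P + Q = 339.
Substituting Q = 339 - 0.158P into the first: P(1 - 0.959·0.158) = 354 - 0.959·339.
So P* = 28.9/0.848 = 34.1, and then Q* = 339 - 0.158·34.1 = 334.

P* ≈ 34.1, Q* ≈ 334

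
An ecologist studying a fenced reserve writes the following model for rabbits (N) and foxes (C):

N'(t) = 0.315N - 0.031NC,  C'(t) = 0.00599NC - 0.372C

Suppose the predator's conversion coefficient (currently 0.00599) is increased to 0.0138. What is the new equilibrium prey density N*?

At the interior fixed point, setting dC/dt = 0 with C > 0 fixes N* = (predator death rate)/(NC coefficient) — independent of the other coefficients.
With the change, N* = 0.372/0.0138 = 27; it falls from 62.1.

N* ≈ 27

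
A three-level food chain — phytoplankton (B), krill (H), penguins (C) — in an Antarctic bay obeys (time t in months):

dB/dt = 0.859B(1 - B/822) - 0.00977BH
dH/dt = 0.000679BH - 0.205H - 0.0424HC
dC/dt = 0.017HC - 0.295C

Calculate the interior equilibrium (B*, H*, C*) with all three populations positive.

B* ≈ 660, H* ≈ 17.4, C* ≈ 5.73

From dC/dt = 0: 0.017H* = 0.295, so H* = 17.4.
From dB/dt = 0: 0.859(1 - B*/822) = 0.00977·17.4, giving B* = 822·(1 - 0.197) = 660.
From dH/dt = 0: 0.000679·660 - 0.205 = 0.0424C*, so C* = 0.243/0.0424 = 5.73.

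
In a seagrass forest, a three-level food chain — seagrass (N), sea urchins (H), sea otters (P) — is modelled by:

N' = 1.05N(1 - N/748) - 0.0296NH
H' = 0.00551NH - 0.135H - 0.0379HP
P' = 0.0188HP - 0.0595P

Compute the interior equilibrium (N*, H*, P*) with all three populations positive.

N* ≈ 681, H* ≈ 3.16, P* ≈ 95.5

From dP/dt = 0: 0.0188H* = 0.0595, so H* = 3.16.
From dN/dt = 0: 1.05(1 - N*/748) = 0.0296·3.16, giving N* = 748·(1 - 0.0892) = 681.
From dH/dt = 0: 0.00551·681 - 0.135 = 0.0379P*, so P* = 3.62/0.0379 = 95.5.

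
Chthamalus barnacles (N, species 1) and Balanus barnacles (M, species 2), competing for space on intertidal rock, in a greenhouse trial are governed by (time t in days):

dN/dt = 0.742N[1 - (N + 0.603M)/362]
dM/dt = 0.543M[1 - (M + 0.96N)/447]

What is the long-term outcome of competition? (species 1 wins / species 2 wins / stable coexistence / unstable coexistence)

Compare the nullcline intercepts: K1/α12 = 362/0.603 = 600 > K2 = 447; K2/α21 = 447/0.96 = 466 > K1 = 362.
Since both inequalities hold, each species can invade when rare, so the interior equilibrium is stable.

stable coexistence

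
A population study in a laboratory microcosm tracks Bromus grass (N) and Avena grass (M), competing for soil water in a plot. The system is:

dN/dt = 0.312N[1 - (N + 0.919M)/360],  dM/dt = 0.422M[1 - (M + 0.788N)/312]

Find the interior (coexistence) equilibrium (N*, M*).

N* ≈ 266, M* ≈ 103

Setting both brackets to zero gives the nullclines N + 0.919M = 360 and 0.788N + M = 312.
Substituting M = 312 - 0.788N into the first: N(1 - 0.919·0.788) = 360 - 0.919·312.
So N* = 73.3/0.276 = 266, and then M* = 312 - 0.788·266 = 103.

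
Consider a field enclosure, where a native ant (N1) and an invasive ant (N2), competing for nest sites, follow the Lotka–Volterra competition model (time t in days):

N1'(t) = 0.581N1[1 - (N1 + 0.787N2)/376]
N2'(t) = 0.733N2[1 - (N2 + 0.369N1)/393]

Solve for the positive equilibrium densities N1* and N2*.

N1* ≈ 94, N2* ≈ 358

Setting both brackets to zero gives the nullclines N1 + 0.787N2 = 376 and 0.369N1 + N2 = 393.
Substituting N2 = 393 - 0.369N1 into the first: N1(1 - 0.787·0.369) = 376 - 0.787·393.
So N1* = 66.7/0.71 = 94, and then N2* = 393 - 0.369·94 = 358.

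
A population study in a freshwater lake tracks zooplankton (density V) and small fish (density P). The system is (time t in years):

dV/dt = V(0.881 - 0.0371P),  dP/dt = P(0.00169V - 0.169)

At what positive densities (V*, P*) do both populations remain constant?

Set dP/dt = 0 with P > 0: 0.00169V - 0.169 = 0, so V* = 0.169/0.00169 = 100.
Set dV/dt = 0 with V > 0: 0.881 - 0.0371P = 0, so P* = 0.881/0.0371 = 23.7.

V* ≈ 100, P* ≈ 23.7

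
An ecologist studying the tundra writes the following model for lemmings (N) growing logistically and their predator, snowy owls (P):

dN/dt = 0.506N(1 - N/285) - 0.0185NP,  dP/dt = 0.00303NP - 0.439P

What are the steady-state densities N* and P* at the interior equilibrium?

N* ≈ 145, P* ≈ 13.4

From dP/dt = 0 with P > 0: 0.00303N* = 0.439, so N* = 145.
Substitute into dN/dt = 0: 0.506(1 - 145/285) = 0.0185P*.
The bracket is 0.492, giving P* = 0.249/0.0185 = 13.4.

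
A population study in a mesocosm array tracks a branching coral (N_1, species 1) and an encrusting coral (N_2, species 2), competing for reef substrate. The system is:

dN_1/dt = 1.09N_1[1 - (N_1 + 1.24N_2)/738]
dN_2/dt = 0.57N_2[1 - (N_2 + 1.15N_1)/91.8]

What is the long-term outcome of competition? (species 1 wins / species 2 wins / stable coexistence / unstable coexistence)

Compare the nullcline intercepts: K1/α12 = 738/1.24 = 595 > K2 = 91.8; K2/α21 = 91.8/1.15 = 79.8 < K1 = 738.
Since the inequalities point opposite ways, species 1 can invade but species 2 cannot.

species 1 excludes species 2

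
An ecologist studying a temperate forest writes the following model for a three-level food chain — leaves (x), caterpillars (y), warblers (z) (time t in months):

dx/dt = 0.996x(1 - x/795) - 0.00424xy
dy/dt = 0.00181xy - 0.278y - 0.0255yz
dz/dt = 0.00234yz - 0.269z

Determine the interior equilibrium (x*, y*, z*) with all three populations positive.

x* ≈ 406, y* ≈ 115, z* ≈ 17.9

From dz/dt = 0: 0.00234y* = 0.269, so y* = 115.
From dx/dt = 0: 0.996(1 - x*/795) = 0.00424·115, giving x* = 795·(1 - 0.489) = 406.
From dy/dt = 0: 0.00181·406 - 0.278 = 0.0255z*, so z* = 0.457/0.0255 = 17.9.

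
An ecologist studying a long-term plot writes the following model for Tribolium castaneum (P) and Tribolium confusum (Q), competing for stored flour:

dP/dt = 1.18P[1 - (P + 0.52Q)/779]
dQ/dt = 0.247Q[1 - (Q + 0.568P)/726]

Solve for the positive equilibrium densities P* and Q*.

P* ≈ 570, Q* ≈ 402

Setting both brackets to zero gives the nullclines P + 0.52Q = 779 and 0.568P + Q = 726.
Substituting Q = 726 - 0.568P into the first: P(1 - 0.52·0.568) = 779 - 0.52·726.
So P* = 401/0.705 = 570, and then Q* = 726 - 0.568·570 = 402.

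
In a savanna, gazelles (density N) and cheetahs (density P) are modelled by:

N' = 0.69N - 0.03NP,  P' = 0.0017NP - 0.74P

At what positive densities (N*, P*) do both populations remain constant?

N* ≈ 435, P* ≈ 23

Set dP/dt = 0 with P > 0: 0.0017N - 0.74 = 0, so N* = 0.74/0.0017 = 435.
Set dN/dt = 0 with N > 0: 0.69 - 0.03P = 0, so P* = 0.69/0.03 = 23.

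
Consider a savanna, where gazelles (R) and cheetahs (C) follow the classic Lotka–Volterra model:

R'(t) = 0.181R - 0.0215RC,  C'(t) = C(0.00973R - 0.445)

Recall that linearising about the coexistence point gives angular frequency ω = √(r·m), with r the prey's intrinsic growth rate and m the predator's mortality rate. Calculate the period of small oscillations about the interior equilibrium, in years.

T ≈ 22.1 years

Here r = 0.181 and m = 0.445, so r·m = 0.0805.
ω = √0.0805 = 0.284 per year, hence T = 2π/ω ≈ 22.1 years.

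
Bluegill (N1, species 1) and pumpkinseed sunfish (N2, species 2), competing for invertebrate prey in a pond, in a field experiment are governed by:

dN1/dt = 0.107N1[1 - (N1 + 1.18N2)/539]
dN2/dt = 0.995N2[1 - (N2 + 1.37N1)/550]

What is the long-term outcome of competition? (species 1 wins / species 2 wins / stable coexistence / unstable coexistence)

Compare the nullcline intercepts: K1/α12 = 539/1.18 = 457 < K2 = 550; K2/α21 = 550/1.37 = 401 < K1 = 539.
Since both are reversed, neither can invade when rare; the interior point is a saddle.

unstable coexistence (outcome depends on initial conditions)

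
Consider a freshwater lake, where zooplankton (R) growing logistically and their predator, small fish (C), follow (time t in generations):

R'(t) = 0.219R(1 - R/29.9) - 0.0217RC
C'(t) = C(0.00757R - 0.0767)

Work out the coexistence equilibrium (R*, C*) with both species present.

R* ≈ 10.1, C* ≈ 6.67

From dC/dt = 0 with C > 0: 0.00757R* = 0.0767, so R* = 10.1.
Substitute into dR/dt = 0: 0.219(1 - 10.1/29.9) = 0.0217C*.
The bracket is 0.661, giving C* = 0.145/0.0217 = 6.67.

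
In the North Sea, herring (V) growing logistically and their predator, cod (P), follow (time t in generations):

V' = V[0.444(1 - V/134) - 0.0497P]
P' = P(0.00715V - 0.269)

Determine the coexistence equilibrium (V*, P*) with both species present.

From dP/dt = 0 with P > 0: 0.00715V* = 0.269, so V* = 37.6.
Substitute into dV/dt = 0: 0.444(1 - 37.6/134) = 0.0497P*.
The bracket is 0.719, giving P* = 0.319/0.0497 = 6.43.

V* ≈ 37.6, P* ≈ 6.43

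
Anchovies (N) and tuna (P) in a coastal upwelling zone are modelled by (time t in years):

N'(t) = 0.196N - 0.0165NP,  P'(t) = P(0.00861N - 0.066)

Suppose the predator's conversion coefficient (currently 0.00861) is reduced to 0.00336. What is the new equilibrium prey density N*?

At the interior fixed point, setting dP/dt = 0 with P > 0 fixes N* = (predator death rate)/(NP coefficient) — independent of the other coefficients.
With the change, N* = 0.066/0.00336 = 19.6; it rises from 7.67.

N* ≈ 19.6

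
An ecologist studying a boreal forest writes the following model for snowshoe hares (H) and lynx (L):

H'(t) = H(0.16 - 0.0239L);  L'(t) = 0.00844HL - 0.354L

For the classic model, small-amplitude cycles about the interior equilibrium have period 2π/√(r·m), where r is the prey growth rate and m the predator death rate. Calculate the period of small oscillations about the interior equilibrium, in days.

T ≈ 26.4 days

Here r = 0.16 and m = 0.354, so r·m = 0.0566.
ω = √0.0566 = 0.238 per day, hence T = 2π/ω ≈ 26.4 days.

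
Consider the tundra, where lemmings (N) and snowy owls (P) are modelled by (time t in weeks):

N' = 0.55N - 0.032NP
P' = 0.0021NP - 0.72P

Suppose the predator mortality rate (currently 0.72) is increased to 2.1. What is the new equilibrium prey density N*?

N* ≈ 1000

At the interior fixed point, setting dP/dt = 0 with P > 0 fixes N* = (predator death rate)/(NP coefficient) — independent of the other coefficients.
With the change, N* = 2.1/0.0021 = 1000; it rises from 343.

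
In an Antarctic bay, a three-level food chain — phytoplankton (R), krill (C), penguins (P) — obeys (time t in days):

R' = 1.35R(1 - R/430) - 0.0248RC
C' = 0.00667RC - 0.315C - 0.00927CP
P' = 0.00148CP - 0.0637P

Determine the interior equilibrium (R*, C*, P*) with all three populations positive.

From dP/dt = 0: 0.00148C* = 0.0637, so C* = 43.
From dR/dt = 0: 1.35(1 - R*/430) = 0.0248·43, giving R* = 430·(1 - 0.791) = 90.
From dC/dt = 0: 0.00667·90 - 0.315 = 0.00927P*, so P* = 0.285/0.00927 = 30.8.

R* ≈ 90, C* ≈ 43, P* ≈ 30.8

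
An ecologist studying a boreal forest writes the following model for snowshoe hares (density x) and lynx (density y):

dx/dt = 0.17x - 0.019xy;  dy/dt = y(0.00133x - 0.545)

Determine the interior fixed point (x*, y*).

x* ≈ 410, y* ≈ 8.95

Set dy/dt = 0 with y > 0: 0.00133x - 0.545 = 0, so x* = 0.545/0.00133 = 410.
Set dx/dt = 0 with x > 0: 0.17 - 0.019y = 0, so y* = 0.17/0.019 = 8.95.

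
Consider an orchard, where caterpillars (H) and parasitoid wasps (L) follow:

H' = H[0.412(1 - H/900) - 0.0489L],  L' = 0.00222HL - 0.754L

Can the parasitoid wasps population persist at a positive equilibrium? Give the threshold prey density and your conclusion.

The predator equation gives dL/dt > 0 only when H > 0.754/0.00222 = 340.
Without the predator, H → K = 900. Since 900 > 340, the predator can invade and persist.

Threshold H = 340; K > 340, so yes, the predator persists.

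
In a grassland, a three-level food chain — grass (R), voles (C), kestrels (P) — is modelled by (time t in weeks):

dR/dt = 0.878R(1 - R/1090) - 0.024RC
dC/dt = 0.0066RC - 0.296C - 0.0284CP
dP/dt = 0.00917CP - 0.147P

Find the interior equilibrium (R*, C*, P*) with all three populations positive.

R* ≈ 612, C* ≈ 16, P* ≈ 132

From dP/dt = 0: 0.00917C* = 0.147, so C* = 16.
From dR/dt = 0: 0.878(1 - R*/1090) = 0.024·16, giving R* = 1090·(1 - 0.438) = 612.
From dC/dt = 0: 0.0066·612 - 0.296 = 0.0284P*, so P* = 3.75/0.0284 = 132.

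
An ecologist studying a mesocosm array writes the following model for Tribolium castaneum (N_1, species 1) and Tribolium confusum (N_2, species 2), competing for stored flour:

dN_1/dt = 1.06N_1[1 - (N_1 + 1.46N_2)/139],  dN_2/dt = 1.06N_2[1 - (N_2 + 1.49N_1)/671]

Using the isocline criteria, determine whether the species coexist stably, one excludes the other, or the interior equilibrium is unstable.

Compare the nullcline intercepts: K1/α12 = 139/1.46 = 95.2 < K2 = 671; K2/α21 = 671/1.49 = 450 > K1 = 139.
Since the inequalities point opposite ways, species 2 can invade but species 1 cannot.

species 2 excludes species 1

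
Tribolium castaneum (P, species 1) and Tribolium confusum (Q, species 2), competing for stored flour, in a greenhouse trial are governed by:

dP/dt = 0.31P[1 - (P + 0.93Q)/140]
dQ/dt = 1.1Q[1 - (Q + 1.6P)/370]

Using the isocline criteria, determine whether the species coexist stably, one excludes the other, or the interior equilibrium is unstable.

Compare the nullcline intercepts: K1/α12 = 140/0.93 = 151 < K2 = 370; K2/α21 = 370/1.6 = 231 > K1 = 140.
Since the inequalities point opposite ways, species 2 can invade but species 1 cannot.

species 2 excludes species 1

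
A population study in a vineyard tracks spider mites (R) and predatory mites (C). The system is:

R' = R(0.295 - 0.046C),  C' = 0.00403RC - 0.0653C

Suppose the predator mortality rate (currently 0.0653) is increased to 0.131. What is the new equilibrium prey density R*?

At the interior fixed point, setting dC/dt = 0 with C > 0 fixes R* = (predator death rate)/(RC coefficient) — independent of the other coefficients.
With the change, R* = 0.131/0.00403 = 32.5; it rises from 16.2.

R* ≈ 32.5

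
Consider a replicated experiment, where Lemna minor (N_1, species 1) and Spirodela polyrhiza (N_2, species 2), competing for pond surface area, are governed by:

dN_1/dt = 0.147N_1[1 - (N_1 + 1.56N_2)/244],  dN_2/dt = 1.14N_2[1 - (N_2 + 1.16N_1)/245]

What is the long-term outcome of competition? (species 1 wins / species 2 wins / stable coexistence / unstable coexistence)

Compare the nullcline intercepts: K1/α12 = 244/1.56 = 156 < K2 = 245; K2/α21 = 245/1.16 = 211 < K1 = 244.
Since both are reversed, neither can invade when rare; the interior point is a saddle.

unstable coexistence (outcome depends on initial conditions)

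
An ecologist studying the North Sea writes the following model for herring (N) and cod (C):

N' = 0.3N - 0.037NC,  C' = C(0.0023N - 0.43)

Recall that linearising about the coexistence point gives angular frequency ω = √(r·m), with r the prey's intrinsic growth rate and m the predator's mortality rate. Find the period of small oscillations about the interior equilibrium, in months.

T ≈ 17.5 months

Here r = 0.3 and m = 0.43, so r·m = 0.129.
ω = √0.129 = 0.359 per month, hence T = 2π/ω ≈ 17.5 months.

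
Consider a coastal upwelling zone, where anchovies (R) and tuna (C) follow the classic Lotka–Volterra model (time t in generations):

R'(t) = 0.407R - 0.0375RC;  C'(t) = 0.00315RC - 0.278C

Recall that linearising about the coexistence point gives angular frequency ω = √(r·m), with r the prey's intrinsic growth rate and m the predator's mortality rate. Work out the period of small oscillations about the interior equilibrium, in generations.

Here r = 0.407 and m = 0.278, so r·m = 0.113.
ω = √0.113 = 0.336 per generation, hence T = 2π/ω ≈ 18.7 generations.

T ≈ 18.7 generations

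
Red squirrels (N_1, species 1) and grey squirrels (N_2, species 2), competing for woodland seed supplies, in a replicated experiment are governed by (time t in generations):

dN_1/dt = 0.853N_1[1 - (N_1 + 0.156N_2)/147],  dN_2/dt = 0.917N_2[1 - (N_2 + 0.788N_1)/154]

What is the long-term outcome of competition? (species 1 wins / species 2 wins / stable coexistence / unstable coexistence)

stable coexistence

Compare the nullcline intercepts: K1/α12 = 147/0.156 = 942 > K2 = 154; K2/α21 = 154/0.788 = 195 > K1 = 147.
Since both inequalities hold, each species can invade when rare, so the interior equilibrium is stable.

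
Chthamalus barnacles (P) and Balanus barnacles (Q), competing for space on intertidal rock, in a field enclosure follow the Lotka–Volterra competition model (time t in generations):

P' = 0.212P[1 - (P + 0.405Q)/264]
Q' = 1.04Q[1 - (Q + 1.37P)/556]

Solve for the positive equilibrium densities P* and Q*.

P* ≈ 87.2, Q* ≈ 437

Setting both brackets to zero gives the nullclines P + 0.405Q = 264 and 1.37P + Q = 556.
Substituting Q = 556 - 1.37P into the first: P(1 - 0.405·1.37) = 264 - 0.405·556.
So P* = 38.8/0.445 = 87.2, and then Q* = 556 - 1.37·87.2 = 437.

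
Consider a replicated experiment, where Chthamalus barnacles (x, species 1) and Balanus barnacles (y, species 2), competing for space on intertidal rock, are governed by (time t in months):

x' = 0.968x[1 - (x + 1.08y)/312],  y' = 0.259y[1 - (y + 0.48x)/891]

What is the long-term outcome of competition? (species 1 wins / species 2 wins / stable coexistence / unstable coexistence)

Compare the nullcline intercepts: K1/α12 = 312/1.08 = 289 < K2 = 891; K2/α21 = 891/0.48 = 1860 > K1 = 312.
Since the inequalities point opposite ways, species 2 can invade but species 1 cannot.

species 2 excludes species 1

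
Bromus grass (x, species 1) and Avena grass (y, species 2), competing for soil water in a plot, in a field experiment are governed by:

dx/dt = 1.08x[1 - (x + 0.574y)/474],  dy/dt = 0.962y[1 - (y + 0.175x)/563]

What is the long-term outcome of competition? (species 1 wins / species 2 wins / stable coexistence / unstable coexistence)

stable coexistence

Compare the nullcline intercepts: K1/α12 = 474/0.574 = 826 > K2 = 563; K2/α21 = 563/0.175 = 3220 > K1 = 474.
Since both inequalities hold, each species can invade when rare, so the interior equilibrium is stable.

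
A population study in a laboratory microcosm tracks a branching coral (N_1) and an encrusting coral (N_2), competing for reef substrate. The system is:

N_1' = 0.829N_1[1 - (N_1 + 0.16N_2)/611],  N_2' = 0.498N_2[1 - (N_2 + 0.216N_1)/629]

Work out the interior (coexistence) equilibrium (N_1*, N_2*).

N_1* ≈ 529, N_2* ≈ 515

Setting both brackets to zero gives the nullclines N_1 + 0.16N_2 = 611 and 0.216N_1 + N_2 = 629.
Substituting N_2 = 629 - 0.216N_1 into the first: N_1(1 - 0.16·0.216) = 611 - 0.16·629.
So N_1* = 510/0.965 = 529, and then N_2* = 629 - 0.216·529 = 515.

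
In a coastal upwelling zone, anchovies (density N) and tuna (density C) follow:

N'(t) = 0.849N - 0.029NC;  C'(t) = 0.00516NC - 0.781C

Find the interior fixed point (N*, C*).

Set dC/dt = 0 with C > 0: 0.00516N - 0.781 = 0, so N* = 0.781/0.00516 = 151.
Set dN/dt = 0 with N > 0: 0.849 - 0.029C = 0, so C* = 0.849/0.029 = 29.3.

N* ≈ 151, C* ≈ 29.3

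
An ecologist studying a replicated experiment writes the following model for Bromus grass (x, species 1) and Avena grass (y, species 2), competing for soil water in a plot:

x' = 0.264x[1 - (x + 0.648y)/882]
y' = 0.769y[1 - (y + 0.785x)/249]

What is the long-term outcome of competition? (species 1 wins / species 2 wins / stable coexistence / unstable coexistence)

Compare the nullcline intercepts: K1/α12 = 882/0.648 = 1360 > K2 = 249; K2/α21 = 249/0.785 = 317 < K1 = 882.
Since the inequalities point opposite ways, species 1 can invade but species 2 cannot.

species 1 excludes species 2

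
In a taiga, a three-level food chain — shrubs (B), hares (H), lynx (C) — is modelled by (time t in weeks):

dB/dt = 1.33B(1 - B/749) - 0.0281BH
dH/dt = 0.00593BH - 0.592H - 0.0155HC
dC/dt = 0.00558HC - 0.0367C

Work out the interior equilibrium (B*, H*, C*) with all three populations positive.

B* ≈ 645, H* ≈ 6.58, C* ≈ 209

From dC/dt = 0: 0.00558H* = 0.0367, so H* = 6.58.
From dB/dt = 0: 1.33(1 - B*/749) = 0.0281·6.58, giving B* = 749·(1 - 0.139) = 645.
From dH/dt = 0: 0.00593·645 - 0.592 = 0.0155C*, so C* = 3.23/0.0155 = 209.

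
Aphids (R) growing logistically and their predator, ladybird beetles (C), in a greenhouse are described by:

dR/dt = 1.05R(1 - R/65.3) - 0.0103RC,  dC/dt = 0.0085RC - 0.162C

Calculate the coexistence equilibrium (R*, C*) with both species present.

From dC/dt = 0 with C > 0: 0.0085R* = 0.162, so R* = 19.1.
Substitute into dR/dt = 0: 1.05(1 - 19.1/65.3) = 0.0103C*.
The bracket is 0.708, giving C* = 0.744/0.0103 = 72.2.

R* ≈ 19.1, C* ≈ 72.2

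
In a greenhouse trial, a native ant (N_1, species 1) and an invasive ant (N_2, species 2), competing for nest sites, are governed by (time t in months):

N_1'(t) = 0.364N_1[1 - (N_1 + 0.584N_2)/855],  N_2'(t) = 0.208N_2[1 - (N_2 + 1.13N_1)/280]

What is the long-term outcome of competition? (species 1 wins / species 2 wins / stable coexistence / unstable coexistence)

species 1 excludes species 2

Compare the nullcline intercepts: K1/α12 = 855/0.584 = 1460 > K2 = 280; K2/α21 = 280/1.13 = 248 < K1 = 855.
Since the inequalities point opposite ways, species 1 can invade but species 2 cannot.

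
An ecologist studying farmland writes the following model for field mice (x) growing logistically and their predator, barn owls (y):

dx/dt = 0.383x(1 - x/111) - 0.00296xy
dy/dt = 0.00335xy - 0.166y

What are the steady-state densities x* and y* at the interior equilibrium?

x* ≈ 49.6, y* ≈ 71.6

From dy/dt = 0 with y > 0: 0.00335x* = 0.166, so x* = 49.6.
Substitute into dx/dt = 0: 0.383(1 - 49.6/111) = 0.00296y*.
The bracket is 0.554, giving y* = 0.212/0.00296 = 71.6.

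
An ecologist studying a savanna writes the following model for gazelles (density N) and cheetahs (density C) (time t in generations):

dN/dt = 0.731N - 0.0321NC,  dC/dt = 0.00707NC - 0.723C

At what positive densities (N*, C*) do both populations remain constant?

N* ≈ 102, C* ≈ 22.8

Set dC/dt = 0 with C > 0: 0.00707N - 0.723 = 0, so N* = 0.723/0.00707 = 102.
Set dN/dt = 0 with N > 0: 0.731 - 0.0321C = 0, so C* = 0.731/0.0321 = 22.8.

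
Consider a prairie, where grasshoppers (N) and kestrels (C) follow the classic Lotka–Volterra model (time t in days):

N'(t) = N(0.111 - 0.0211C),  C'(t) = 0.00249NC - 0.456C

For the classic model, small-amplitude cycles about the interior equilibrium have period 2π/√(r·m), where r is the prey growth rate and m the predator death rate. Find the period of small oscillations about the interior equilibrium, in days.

Here r = 0.111 and m = 0.456, so r·m = 0.0506.
ω = √0.0506 = 0.225 per day, hence T = 2π/ω ≈ 27.9 days.

T ≈ 27.9 days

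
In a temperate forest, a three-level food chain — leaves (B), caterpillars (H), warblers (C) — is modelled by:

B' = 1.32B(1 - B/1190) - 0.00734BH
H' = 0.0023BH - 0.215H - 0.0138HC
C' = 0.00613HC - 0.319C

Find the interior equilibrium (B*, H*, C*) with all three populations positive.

B* ≈ 846, H* ≈ 52, C* ≈ 125

From dC/dt = 0: 0.00613H* = 0.319, so H* = 52.
From dB/dt = 0: 1.32(1 - B*/1190) = 0.00734·52, giving B* = 1190·(1 - 0.289) = 846.
From dH/dt = 0: 0.0023·846 - 0.215 = 0.0138C*, so C* = 1.73/0.0138 = 125.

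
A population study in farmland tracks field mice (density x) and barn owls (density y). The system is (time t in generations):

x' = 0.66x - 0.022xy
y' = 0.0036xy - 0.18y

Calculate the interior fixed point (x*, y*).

x* ≈ 50, y* ≈ 30

Set dy/dt = 0 with y > 0: 0.0036x - 0.18 = 0, so x* = 0.18/0.0036 = 50.
Set dx/dt = 0 with x > 0: 0.66 - 0.022y = 0, so y* = 0.66/0.022 = 30.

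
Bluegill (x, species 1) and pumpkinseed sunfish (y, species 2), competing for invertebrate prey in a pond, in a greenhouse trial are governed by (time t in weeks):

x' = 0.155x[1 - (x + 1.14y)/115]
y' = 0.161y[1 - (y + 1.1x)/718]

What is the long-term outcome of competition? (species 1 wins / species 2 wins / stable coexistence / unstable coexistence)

Compare the nullcline intercepts: K1/α12 = 115/1.14 = 101 < K2 = 718; K2/α21 = 718/1.1 = 653 > K1 = 115.
Since the inequalities point opposite ways, species 2 can invade but species 1 cannot.

species 2 excludes species 1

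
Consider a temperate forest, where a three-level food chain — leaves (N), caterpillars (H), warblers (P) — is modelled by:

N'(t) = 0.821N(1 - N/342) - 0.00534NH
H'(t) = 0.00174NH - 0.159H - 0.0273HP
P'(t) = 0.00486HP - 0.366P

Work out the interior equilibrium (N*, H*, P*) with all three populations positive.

From dP/dt = 0: 0.00486H* = 0.366, so H* = 75.3.
From dN/dt = 0: 0.821(1 - N*/342) = 0.00534·75.3, giving N* = 342·(1 - 0.49) = 174.
From dH/dt = 0: 0.00174·174 - 0.159 = 0.0273P*, so P* = 0.145/0.0273 = 5.3.

N* ≈ 174, H* ≈ 75.3, P* ≈ 5.3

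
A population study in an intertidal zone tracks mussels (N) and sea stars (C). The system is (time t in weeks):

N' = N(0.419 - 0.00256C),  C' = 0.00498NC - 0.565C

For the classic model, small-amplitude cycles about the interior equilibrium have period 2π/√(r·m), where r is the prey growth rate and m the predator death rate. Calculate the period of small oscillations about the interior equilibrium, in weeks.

Here r = 0.419 and m = 0.565, so r·m = 0.237.
ω = √0.237 = 0.487 per week, hence T = 2π/ω ≈ 12.9 weeks.

T ≈ 12.9 weeks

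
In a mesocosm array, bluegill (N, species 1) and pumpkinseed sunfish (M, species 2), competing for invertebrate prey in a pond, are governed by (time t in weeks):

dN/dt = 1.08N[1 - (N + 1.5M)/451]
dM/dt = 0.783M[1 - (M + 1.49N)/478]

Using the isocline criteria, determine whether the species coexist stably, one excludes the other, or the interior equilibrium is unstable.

Compare the nullcline intercepts: K1/α12 = 451/1.5 = 301 < K2 = 478; K2/α21 = 478/1.49 = 321 < K1 = 451.
Since both are reversed, neither can invade when rare; the interior point is a saddle.

unstable coexistence (outcome depends on initial conditions)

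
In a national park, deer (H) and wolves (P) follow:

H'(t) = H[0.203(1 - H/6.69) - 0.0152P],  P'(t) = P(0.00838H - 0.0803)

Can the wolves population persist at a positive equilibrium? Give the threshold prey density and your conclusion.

The predator equation gives dP/dt > 0 only when H > 0.0803/0.00838 = 9.58.
Without the predator, H → K = 6.69. Since 6.69 < 9.58, the predator cannot invade.

Threshold H = 9.58; K < 9.58, so no, the predator goes extinct.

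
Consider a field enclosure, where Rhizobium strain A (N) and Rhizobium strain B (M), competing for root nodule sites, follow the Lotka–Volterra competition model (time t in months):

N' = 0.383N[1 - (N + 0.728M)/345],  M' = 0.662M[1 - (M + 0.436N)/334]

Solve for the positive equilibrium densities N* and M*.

Setting both brackets to zero gives the nullclines N + 0.728M = 345 and 0.436N + M = 334.
Substituting M = 334 - 0.436N into the first: N(1 - 0.728·0.436) = 345 - 0.728·334.
So N* = 102/0.683 = 149, and then M* = 334 - 0.436·149 = 269.

N* ≈ 149, M* ≈ 269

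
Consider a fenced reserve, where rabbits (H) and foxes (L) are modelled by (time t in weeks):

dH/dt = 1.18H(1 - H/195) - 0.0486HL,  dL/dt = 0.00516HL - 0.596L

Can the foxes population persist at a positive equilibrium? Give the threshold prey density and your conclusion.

Threshold H = 116; K > 116, so yes, the predator persists.

The predator equation gives dL/dt > 0 only when H > 0.596/0.00516 = 116.
Without the predator, H → K = 195. Since 195 > 116, the predator can invade and persist.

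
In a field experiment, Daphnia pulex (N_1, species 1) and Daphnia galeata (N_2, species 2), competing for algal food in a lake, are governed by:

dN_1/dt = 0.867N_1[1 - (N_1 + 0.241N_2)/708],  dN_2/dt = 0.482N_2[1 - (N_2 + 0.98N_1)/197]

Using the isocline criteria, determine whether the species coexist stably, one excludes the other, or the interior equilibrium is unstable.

Compare the nullcline intercepts: K1/α12 = 708/0.241 = 2940 > K2 = 197; K2/α21 = 197/0.98 = 201 < K1 = 708.
Since the inequalities point opposite ways, species 1 can invade but species 2 cannot.

species 1 excludes species 2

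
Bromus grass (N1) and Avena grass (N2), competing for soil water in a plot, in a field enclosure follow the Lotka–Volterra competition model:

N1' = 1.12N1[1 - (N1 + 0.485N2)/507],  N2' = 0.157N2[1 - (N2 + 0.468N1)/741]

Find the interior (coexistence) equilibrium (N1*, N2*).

N1* ≈ 191, N2* ≈ 652

Setting both brackets to zero gives the nullclines N1 + 0.485N2 = 507 and 0.468N1 + N2 = 741.
Substituting N2 = 741 - 0.468N1 into the first: N1(1 - 0.485·0.468) = 507 - 0.485·741.
So N1* = 148/0.773 = 191, and then N2* = 741 - 0.468·191 = 652.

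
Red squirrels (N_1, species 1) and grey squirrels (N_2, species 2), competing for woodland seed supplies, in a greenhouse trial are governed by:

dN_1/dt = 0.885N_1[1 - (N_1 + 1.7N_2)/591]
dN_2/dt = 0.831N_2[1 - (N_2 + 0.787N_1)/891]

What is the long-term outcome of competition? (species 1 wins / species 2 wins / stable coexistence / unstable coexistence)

Compare the nullcline intercepts: K1/α12 = 591/1.7 = 348 < K2 = 891; K2/α21 = 891/0.787 = 1130 > K1 = 591.
Since the inequalities point opposite ways, species 2 can invade but species 1 cannot.

species 2 excludes species 1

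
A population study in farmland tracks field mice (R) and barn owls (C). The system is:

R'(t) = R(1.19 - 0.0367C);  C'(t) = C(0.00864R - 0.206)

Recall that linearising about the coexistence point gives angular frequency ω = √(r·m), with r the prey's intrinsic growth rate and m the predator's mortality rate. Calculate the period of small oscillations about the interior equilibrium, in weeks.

Here r = 1.19 and m = 0.206, so r·m = 0.245.
ω = √0.245 = 0.495 per week, hence T = 2π/ω ≈ 12.7 weeks.

T ≈ 12.7 weeks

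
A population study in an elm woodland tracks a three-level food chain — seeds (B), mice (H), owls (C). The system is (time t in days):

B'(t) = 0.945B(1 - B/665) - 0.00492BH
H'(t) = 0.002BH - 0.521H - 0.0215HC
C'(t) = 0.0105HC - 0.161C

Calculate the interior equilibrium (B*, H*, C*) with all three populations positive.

From dC/dt = 0: 0.0105H* = 0.161, so H* = 15.3.
From dB/dt = 0: 0.945(1 - B*/665) = 0.00492·15.3, giving B* = 665·(1 - 0.0798) = 612.
From dH/dt = 0: 0.002·612 - 0.521 = 0.0215C*, so C* = 0.703/0.0215 = 32.7.

B* ≈ 612, H* ≈ 15.3, C* ≈ 32.7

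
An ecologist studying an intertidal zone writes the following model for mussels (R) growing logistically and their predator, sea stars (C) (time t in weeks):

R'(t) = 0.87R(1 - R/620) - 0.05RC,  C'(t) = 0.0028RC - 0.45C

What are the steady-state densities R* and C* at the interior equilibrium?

R* ≈ 161, C* ≈ 12.9

From dC/dt = 0 with C > 0: 0.0028R* = 0.45, so R* = 161.
Substitute into dR/dt = 0: 0.87(1 - 161/620) = 0.05C*.
The bracket is 0.741, giving C* = 0.644/0.05 = 12.9.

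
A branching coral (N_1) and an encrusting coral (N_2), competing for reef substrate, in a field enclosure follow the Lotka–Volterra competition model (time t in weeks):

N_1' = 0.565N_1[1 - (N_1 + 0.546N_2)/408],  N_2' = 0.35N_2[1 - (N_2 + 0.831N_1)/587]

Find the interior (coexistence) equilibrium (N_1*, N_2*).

Setting both brackets to zero gives the nullclines N_1 + 0.546N_2 = 408 and 0.831N_1 + N_2 = 587.
Substituting N_2 = 587 - 0.831N_1 into the first: N_1(1 - 0.546·0.831) = 408 - 0.546·587.
So N_1* = 87.5/0.546 = 160, and then N_2* = 587 - 0.831·160 = 454.

N_1* ≈ 160, N_2* ≈ 454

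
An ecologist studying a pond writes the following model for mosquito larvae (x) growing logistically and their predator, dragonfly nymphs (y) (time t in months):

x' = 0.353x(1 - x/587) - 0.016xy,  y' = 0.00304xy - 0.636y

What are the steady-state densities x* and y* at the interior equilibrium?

x* ≈ 209, y* ≈ 14.2

From dy/dt = 0 with y > 0: 0.00304x* = 0.636, so x* = 209.
Substitute into dx/dt = 0: 0.353(1 - 209/587) = 0.016y*.
The bracket is 0.644, giving y* = 0.227/0.016 = 14.2.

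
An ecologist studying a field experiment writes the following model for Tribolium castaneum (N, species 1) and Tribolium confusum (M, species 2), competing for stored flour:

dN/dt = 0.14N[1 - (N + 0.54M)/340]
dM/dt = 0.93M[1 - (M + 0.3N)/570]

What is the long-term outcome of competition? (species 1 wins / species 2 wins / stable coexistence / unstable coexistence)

Compare the nullcline intercepts: K1/α12 = 340/0.54 = 630 > K2 = 570; K2/α21 = 570/0.3 = 1900 > K1 = 340.
Since both inequalities hold, each species can invade when rare, so the interior equilibrium is stable.

stable coexistence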